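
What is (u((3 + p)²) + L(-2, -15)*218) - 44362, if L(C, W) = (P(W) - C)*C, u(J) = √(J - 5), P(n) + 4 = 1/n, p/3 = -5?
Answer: -651914/15 + √139 ≈ -43449.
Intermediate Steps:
p = -15 (p = 3*(-5) = -15)
P(n) = -4 + 1/n
u(J) = √(-5 + J)
L(C, W) = C*(-4 + 1/W - C) (L(C, W) = ((-4 + 1/W) - C)*C = (-4 + 1/W - C)*C = C*(-4 + 1/W - C))
(u((3 + p)²) + L(-2, -15)*218) - 44362 = (√(-5 + (3 - 15)²) + (-1*(-2)² - 4*(-2) - 2/(-15))*218) - 44362 = (√(-5 + (-12)²) + (-1*4 + 8 - 2*(-1/15))*218) - 44362 = (√(-5 + 144) + (-4 + 8 + 2/15)*218) - 44362 = (√139 + (62/15)*218) - 44362 = (√139 + 13516/15) - 44362 = (13516/15 + √139) - 44362 = -651914/15 + √139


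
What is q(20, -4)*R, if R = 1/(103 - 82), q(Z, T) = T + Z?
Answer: 16/21 ≈ 0.76190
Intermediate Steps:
R = 1/21 ≈ 0.047619
q(20, -4)*R = (-4 + 20)*(1/21) = 16*(1/21) = 16/21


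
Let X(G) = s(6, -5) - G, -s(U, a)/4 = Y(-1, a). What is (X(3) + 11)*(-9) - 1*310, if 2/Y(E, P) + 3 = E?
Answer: -400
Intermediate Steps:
Y(E, P) = 2/(-3 + E)
s(U, a) = 2 (s(U, a) = -8/(-3 - 1) = -8/(-4) = -8*(-1)/4 = -4*(-1/2) = 2)
X(G) = 2 - G
(X(3) + 11)*(-9) - 1*310 = ((2 - 1*3) + 11)*(-9) - 1*310 = ((2 - 3) + 11)*(-9) - 310 = (-1 + 11)*(-9) - 310 = 10*(-9) - 310 = -90 - 310 = -400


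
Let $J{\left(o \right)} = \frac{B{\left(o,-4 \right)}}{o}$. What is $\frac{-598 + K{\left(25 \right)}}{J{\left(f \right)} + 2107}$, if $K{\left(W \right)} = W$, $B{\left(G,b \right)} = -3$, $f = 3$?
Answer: $- \frac{191}{702} \approx -0.27208$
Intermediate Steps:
$J{\left(o \right)} = - \frac{3}{o}$
$\frac{-598 + K{\left(25 \right)}}{J{\left(f \right)} + 2107} = \frac{-598 + 25}{- \frac{3}{3} + 2107} = - \frac{573}{\left(-3\right) \frac{1}{3} + 2107} = - \frac{573}{-1 + 2107} = - \frac{573}{2106} = \left(-573\right) \frac{1}{2106} = - \frac{191}{702}$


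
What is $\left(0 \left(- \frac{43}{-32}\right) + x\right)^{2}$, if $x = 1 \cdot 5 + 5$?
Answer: $100$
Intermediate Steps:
$x = 10$ ($x = 5 + 5 = 10$)
$\left(0 \left(- \frac{43}{-32}\right) + x\right)^{2} = \left(0 \left(- \frac{43}{-32}\right) + 10\right)^{2} = \left(0 \left(\left(-43\right) \left(- \frac{1}{32}\right)\right) + 10\right)^{2} = \left(0 \cdot \frac{43}{32} + 10\right)^{2} = \left(0 + 10\right)^{2} = 10^{2} = 100$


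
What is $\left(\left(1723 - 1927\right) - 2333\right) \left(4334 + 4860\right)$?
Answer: $-23325178$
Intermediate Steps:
$\left(\left(1723 - 1927\right) - 2333\right) \left(4334 + 4860\right) = \left(\left(1723 - 1927\right) - 2333\right) 9194 = \left(-204 - 2333\right) 9194 = \left(-2537\right) 9194 = -23325178$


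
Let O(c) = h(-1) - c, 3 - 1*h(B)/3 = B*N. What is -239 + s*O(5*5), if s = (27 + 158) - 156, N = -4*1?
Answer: -1051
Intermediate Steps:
N = -4
s = 29 (s = 185 - 156 = 29)
h(B) = 9 + 12*B (h(B) = 9 - 3*B*(-4) = 9 - (-12)*B = 9 + 12*B)
O(c) = -3 - c (O(c) = (9 + 12*(-1)) - c = (9 - 12) - c = -3 - c)
-239 + s*O(5*5) = -239 + 29*(-3 - 5*5) = -239 + 29*(-3 - 1*25) = -239 + 29*(-3 - 25) = -239 + 29*(-28) = -239 - 812 = -1051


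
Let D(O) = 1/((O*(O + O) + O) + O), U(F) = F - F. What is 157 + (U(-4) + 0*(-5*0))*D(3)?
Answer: 157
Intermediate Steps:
U(F) = 0
D(O) = 1/(2*O + 2*O**2) (D(O) = 1/((O*(2*O) + O) + O) = 1/((2*O**2 + O) + O) = 1/((O + 2*O**2) + O) = 1/(2*O + 2*O**2))
157 + (U(-4) + 0*(-5*0))*D(3) = 157 + (0 + 0*(-5*0))*((1/2)/(3*(1 + 3))) = 157 + (0 + 0*0)*((1/2)*(1/3)/4) = 157 + (0 + 0)*((1/2)*(1/3)*(1/4)) = 157 + 0*(1/24) = 157 + 0 = 157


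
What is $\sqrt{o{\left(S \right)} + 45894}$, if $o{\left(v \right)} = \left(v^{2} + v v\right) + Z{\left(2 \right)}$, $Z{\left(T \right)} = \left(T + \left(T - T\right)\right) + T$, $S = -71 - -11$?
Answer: $\sqrt{53098} \approx 230.43$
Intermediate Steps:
$S = -60$ ($S = -71 + 11 = -60$)
$Z{\left(T \right)} = 2 T$ ($Z{\left(T \right)} = \left(T + 0\right) + T = T + T = 2 T$)
$o{\left(v \right)} = 4 + 2 v^{2}$ ($o{\left(v \right)} = \left(v^{2} + v v\right) + 2 \cdot 2 = \left(v^{2} + v^{2}\right) + 4 = 2 v^{2} + 4 = 4 + 2 v^{2}$)
$\sqrt{o{\left(S \right)} + 45894} = \sqrt{\left(4 + 2 \left(-60\right)^{2}\right) + 45894} = \sqrt{\left(4 + 2 \cdot 3600\right) + 45894} = \sqrt{\left(4 + 7200\right) + 45894} = \sqrt{7204 + 45894} = \sqrt{53098}$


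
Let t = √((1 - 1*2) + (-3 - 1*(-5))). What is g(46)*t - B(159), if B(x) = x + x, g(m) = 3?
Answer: -315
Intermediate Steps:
B(x) = 2*x
t = 1 (t = √((1 - 2) + (-3 + 5)) = √(-1 + 2) = √1 = 1)
g(46)*t - B(159) = 3*1 - 2*159 = 3 - 1*318 = 3 - 318 = -315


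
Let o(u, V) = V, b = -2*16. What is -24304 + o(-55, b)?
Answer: -24336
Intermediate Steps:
b = -32
-24304 + o(-55, b) = -24304 - 32 = -24336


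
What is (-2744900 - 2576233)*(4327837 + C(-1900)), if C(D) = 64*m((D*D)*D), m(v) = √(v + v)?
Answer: -23028996279321 - 6470497728000*I*√38 ≈ -2.3029e+13 - 3.9887e+13*I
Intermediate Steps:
m(v) = √2*√v (m(v) = √(2*v) = √2*√v)
C(D) = 64*√2*√(D³) (C(D) = 64*(√2*√((D*D)*D)) = 64*(√2*√(D²*D)) = 64*(√2*√(D³)) = 64*√2*√(D³))
(-2744900 - 2576233)*(4327837 + C(-1900)) = (-2744900 - 2576233)*(4327837 + 64*√2*√((-1900)³)) = -5321133*(4327837 + 64*√2*√(-6859000000)) = -5321133*(4327837 + 64*√2*(19000*I*√19)) = -5321133*(4327837 + 1216000*I*√38) = -23028996279321 - 6470497728000*I*√38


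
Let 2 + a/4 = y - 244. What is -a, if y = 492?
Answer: -984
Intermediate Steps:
a = 984 (a = -8 + 4*(492 - 244) = -8 + 4*248 = -8 + 992 = 984)
-a = -1*984 = -984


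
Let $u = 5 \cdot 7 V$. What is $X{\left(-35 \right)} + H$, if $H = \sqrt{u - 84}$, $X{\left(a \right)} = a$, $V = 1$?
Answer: $-35 + 7 i \approx -35.0 + 7.0 i$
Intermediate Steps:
$u = 35$ ($u = 5 \cdot 7 \cdot 1 = 35 \cdot 1 = 35$)
$H = 7 i$ ($H = \sqrt{35 - 84} = \sqrt{-49} = 7 i \approx 7.0 i$)
$X{\left(-35 \right)} + H = -35 + 7 i$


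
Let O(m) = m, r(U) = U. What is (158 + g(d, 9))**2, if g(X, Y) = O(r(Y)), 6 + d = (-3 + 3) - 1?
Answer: 27889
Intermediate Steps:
d = -7 (d = -6 + ((-3 + 3) - 1) = -6 + (0 - 1) = -6 - 1 = -7)
g(X, Y) = Y
(158 + g(d, 9))**2 = (158 + 9)**2 = 167**2 = 27889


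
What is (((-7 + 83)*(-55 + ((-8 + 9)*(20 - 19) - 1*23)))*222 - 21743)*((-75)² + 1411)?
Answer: -9293760932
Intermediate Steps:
(((-7 + 83)*(-55 + ((-8 + 9)*(20 - 19) - 1*23)))*222 - 21743)*((-75)² + 1411) = ((76*(-55 + (1*1 - 23)))*222 - 21743)*(5625 + 1411) = ((76*(-55 + (1 - 23)))*222 - 21743)*7036 = ((76*(-55 - 22))*222 - 21743)*7036 = ((76*(-77))*222 - 21743)*7036 = (-5852*222 - 21743)*7036 = (-1299144 - 21743)*7036 = -1320887*7036 = -9293760932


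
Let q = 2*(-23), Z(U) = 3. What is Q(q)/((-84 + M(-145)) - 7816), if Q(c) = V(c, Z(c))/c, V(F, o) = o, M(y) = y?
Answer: 3/370070 ≈ 8.1066e-6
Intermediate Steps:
q = -46
Q(c) = 3/c
Q(q)/((-84 + M(-145)) - 7816) = (3/(-46))/((-84 - 145) - 7816) = (3*(-1/46))/(-229 - 7816) = -3/46/(-8045) = -3/46*(-1/8045) = 3/370070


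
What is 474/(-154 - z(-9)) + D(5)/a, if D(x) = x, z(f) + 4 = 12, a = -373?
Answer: -29602/10071 ≈ -2.9393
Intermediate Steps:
z(f) = 8 (z(f) = -4 + 12 = 8)
474/(-154 - z(-9)) + D(5)/a = 474/(-154 - 1*8) + 5/(-373) = 474/(-154 - 8) + 5*(-1/373) = 474/(-162) - 5/373 = 474*(-1/162) - 5/373 = -79/27 - 5/373 = -29602/10071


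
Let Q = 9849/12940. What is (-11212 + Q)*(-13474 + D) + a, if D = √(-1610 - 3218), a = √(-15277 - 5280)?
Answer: 977359704647/6470 + I*√20557 - 145073431*I*√1207/6470 ≈ 1.5106e+8 - 7.7886e+5*I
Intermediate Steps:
a = I*√20557 (a = √(-20557) = I*√20557 ≈ 143.38*I)
D = 2*I*√1207 (D = √(-4828) = 2*I*√1207 ≈ 69.484*I)
Q = 9849/12940 (Q = 9849*(1/12940) = 9849/12940 ≈ 0.76113)
(-11212 + Q)*(-13474 + D) + a = (-11212 + 9849/12940)*(-13474 + 2*I*√1207) + I*√20557 = -145073431*(-13474 + 2*I*√1207)/12940 + I*√20557 = (977359704647/6470 - 145073431*I*√1207/6470) + I*√20557 = 977359704647/6470 + I*√20557 - 145073431*I*√1207/6470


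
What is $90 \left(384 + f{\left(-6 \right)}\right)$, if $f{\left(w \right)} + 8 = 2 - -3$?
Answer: $34290$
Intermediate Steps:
$f{\left(w \right)} = -3$ ($f{\left(w \right)} = -8 + \left(2 - -3\right) = -8 + \left(2 + 3\right) = -8 + 5 = -3$)
$90 \left(384 + f{\left(-6 \right)}\right) = 90 \left(384 - 3\right) = 90 \cdot 381 = 34290$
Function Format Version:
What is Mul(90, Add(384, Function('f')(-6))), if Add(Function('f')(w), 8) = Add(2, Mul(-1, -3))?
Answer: 34290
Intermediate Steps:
Function('f')(w) = -3 (Function('f')(w) = Add(-8, Add(2, Mul(-1, -3))) = Add(-8, Add(2, 3)) = Add(-8, 5) = -3)
Mul(90, Add(384, Function('f')(-6))) = Mul(90, Add(384, -3)) = Mul(90, 381) = 34290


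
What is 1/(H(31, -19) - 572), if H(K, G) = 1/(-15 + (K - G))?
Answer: -35/20019 ≈ -0.0017483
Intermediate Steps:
H(K, G) = 1/(-15 + K - G)
1/(H(31, -19) - 572) = 1/(-1/(15 - 19 - 1*31) - 572) = 1/(-1/(15 - 19 - 31) - 572) = 1/(-1/(-35) - 572) = 1/(-1*(-1/35) - 572) = 1/(1/35 - 572) = 1/(-20019/35) = -35/20019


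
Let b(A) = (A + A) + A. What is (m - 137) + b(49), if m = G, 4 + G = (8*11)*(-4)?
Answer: -346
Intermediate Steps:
G = -356 (G = -4 + (8*11)*(-4) = -4 + 88*(-4) = -4 - 352 = -356)
m = -356
b(A) = 3*A (b(A) = 2*A + A = 3*A)
(m - 137) + b(49) = (-356 - 137) + 3*49 = -493 + 147 = -346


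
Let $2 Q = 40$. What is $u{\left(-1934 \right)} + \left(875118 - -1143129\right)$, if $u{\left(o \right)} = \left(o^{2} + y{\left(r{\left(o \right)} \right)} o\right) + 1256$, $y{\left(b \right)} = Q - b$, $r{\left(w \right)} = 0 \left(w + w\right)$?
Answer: $5721179$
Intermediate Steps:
$Q = 20$ ($Q = \frac{1}{2} \cdot 40 = 20$)
$r{\left(w \right)} = 0$ ($r{\left(w \right)} = 0 \cdot 2 w = 0$)
$y{\left(b \right)} = 20 - b$
$u{\left(o \right)} = 1256 + o^{2} + 20 o$ ($u{\left(o \right)} = \left(o^{2} + \left(20 - 0\right) o\right) + 1256 = \left(o^{2} + \left(20 + 0\right) o\right) + 1256 = \left(o^{2} + 20 o\right) + 1256 = 1256 + o^{2} + 20 o$)
$u{\left(-1934 \right)} + \left(875118 - -1143129\right) = \left(1256 + \left(-1934\right)^{2} + 20 \left(-1934\right)\right) + \left(875118 - -1143129\right) = \left(1256 + 3740356 - 38680\right) + \left(875118 + 1143129\right) = 3702932 + 2018247 = 5721179$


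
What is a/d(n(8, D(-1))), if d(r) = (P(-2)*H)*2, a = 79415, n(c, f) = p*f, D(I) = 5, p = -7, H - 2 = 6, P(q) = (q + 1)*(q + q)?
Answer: 79415/64 ≈ 1240.9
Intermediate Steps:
P(q) = 2*q*(1 + q) (P(q) = (1 + q)*(2*q) = 2*q*(1 + q))
H = 8 (H = 2 + 6 = 8)
n(c, f) = -7*f
d(r) = 64 (d(r) = ((2*(-2)*(1 - 2))*8)*2 = ((2*(-2)*(-1))*8)*2 = (4*8)*2 = 32*2 = 64)
a/d(n(8, D(-1))) = 79415/64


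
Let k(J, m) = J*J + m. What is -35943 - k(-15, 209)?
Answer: -36377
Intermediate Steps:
k(J, m) = m + J**2 (k(J, m) = J**2 + m = m + J**2)
-35943 - k(-15, 209) = -35943 - (209 + (-15)**2) = -35943 - (209 + 225) = -35943 - 1*434 = -35943 - 434 = -36377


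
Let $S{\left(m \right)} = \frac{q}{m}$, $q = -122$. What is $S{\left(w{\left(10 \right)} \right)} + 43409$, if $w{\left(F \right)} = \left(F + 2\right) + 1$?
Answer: $\frac{564195}{13} \approx 43400.0$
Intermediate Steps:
$w{\left(F \right)} = 3 + F$ ($w{\left(F \right)} = \left(2 + F\right) + 1 = 3 + F$)
$S{\left(m \right)} = - \frac{122}{m}$
$S{\left(w{\left(10 \right)} \right)} + 43409 = - \frac{122}{3 + 10} + 43409 = - \frac{122}{13} + 43409 = \frac{564195}{13}$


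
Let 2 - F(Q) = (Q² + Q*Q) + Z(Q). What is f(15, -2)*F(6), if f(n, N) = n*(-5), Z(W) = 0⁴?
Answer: 5250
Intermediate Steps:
Z(W) = 0
F(Q) = 2 - 2*Q² (F(Q) = 2 - ((Q² + Q*Q) + 0) = 2 - ((Q² + Q²) + 0) = 2 - (2*Q² + 0) = 2 - 2*Q²)
f(n, N) = -5*n
f(15, -2)*F(6) = (-5*15)*(2 - 2*6²) = -75*(2 - 2*36) = -75*(2 - 72) = -75*(-70) = 5250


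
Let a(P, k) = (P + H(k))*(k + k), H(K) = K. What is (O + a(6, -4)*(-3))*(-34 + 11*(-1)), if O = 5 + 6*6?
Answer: -4005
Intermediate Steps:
O = 41 (O = 5 + 36 = 41)
a(P, k) = 2*k*(P + k) (a(P, k) = (P + k)*(k + k) = (P + k)*(2*k) = 2*k*(P + k))
(O + a(6, -4)*(-3))*(-34 + 11*(-1)) = (41 + (2*(-4)*(6 - 4))*(-3))*(-34 + 11*(-1)) = (41 + (2*(-4)*2)*(-3))*(-34 - 11) = (41 - 16*(-3))*(-45) = (41 + 48)*(-45) = 89*(-45) = -4005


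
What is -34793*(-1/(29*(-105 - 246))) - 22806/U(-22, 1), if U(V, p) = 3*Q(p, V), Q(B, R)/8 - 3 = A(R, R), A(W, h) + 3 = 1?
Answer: -38829551/40716 ≈ -953.67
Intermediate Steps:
A(W, h) = -2 (A(W, h) = -3 + 1 = -2)
Q(B, R) = 8 (Q(B, R) = 24 + 8*(-2) = 24 - 16 = 8)
U(V, p) = 24 (U(V, p) = 3*8 = 24)
-34793*(-1/(29*(-105 - 246))) - 22806/U(-22, 1) = -34793*(-1/(29*(-105 - 246))) - 22806/24 = -34793/((-29*(-351))) - 22806*1/24 = -34793/10179 - 3801/4 = -38829551/40716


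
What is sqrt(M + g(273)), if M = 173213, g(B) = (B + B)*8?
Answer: sqrt(177581) ≈ 421.40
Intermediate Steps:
g(B) = 16*B (g(B) = (2*B)*8 = 16*B)
sqrt(M + g(273)) = sqrt(173213 + 16*273) = sqrt(173213 + 4368) = sqrt(177581)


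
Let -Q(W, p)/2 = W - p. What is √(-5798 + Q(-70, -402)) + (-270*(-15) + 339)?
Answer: 4389 + 3*I*√718 ≈ 4389.0 + 80.387*I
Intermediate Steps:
Q(W, p) = -2*W + 2*p (Q(W, p) = -2*(W - p) = -2*W + 2*p)
√(-5798 + Q(-70, -402)) + (-270*(-15) + 339) = √(-5798 + (-2*(-70) + 2*(-402))) + (-270*(-15) + 339) = √(-5798 + (140 - 804)) + (4050 + 339) = √(-5798 - 664) + 4389 = √(-6462) + 4389 = 3*I*√718 + 4389 = 4389 + 3*I*√718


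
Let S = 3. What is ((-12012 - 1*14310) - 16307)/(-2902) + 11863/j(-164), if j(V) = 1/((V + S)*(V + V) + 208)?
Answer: 1825151443445/2902 ≈ 6.2893e+8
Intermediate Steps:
j(V) = 1/(208 + 2*V*(3 + V)) (j(V) = 1/((V + 3)*(V + V) + 208) = 1/((3 + V)*(2*V) + 208) = 1/(2*V*(3 + V) + 208) = 1/(208 + 2*V*(3 + V)))
((-12012 - 1*14310) - 16307)/(-2902) + 11863/j(-164) = ((-12012 - 1*14310) - 16307)/(-2902) + 11863/((1/(2*(104 + (-164)**2 + 3*(-164))))) = ((-12012 - 14310) - 16307)*(-1/2902) + 11863/((1/(2*(104 + 26896 - 492)))) = (-26322 - 16307)*(-1/2902) + 11863/(((1/2)/26508)) = -42629*(-1/2902) + 11863/(((1/2)*(1/26508))) = 42629/2902 + 11863/(1/53016) = 42629/2902 + 11863*53016 = 42629/2902 + 628928808 = 1825151443445/2902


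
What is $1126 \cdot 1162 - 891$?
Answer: $1307521$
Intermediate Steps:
$1126 \cdot 1162 - 891 = 1308412 - 891 = 1307521$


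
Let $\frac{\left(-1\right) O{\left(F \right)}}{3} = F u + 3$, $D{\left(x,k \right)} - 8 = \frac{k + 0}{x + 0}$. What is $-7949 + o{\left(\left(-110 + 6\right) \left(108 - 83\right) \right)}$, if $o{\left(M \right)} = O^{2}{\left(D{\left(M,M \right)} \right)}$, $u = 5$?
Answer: $12787$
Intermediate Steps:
$D{\left(x,k \right)} = 8 + \frac{k}{x}$ ($D{\left(x,k \right)} = 8 + \frac{k + 0}{x + 0} = 8 + \frac{k}{x}$)
$O{\left(F \right)} = -9 - 15 F$ ($O{\left(F \right)} = - 3 \left(F 5 + 3\right) = - 3 \left(5 F + 3\right) = - 3 \left(3 + 5 F\right) = -9 - 15 F$)
$o{\left(M \right)} = 20736$ ($o{\left(M \right)} = \left(-9 - 15 \left(8 + \frac{M}{M}\right)\right)^{2} = \left(-9 - 15 \left(8 + 1\right)\right)^{2} = \left(-9 - 135\right)^{2} = \left(-144\right)^{2} = 20736$)
$-7949 + o{\left(\left(-110 + 6\right) \left(108 - 83\right) \right)} = -7949 + 20736 = 12787$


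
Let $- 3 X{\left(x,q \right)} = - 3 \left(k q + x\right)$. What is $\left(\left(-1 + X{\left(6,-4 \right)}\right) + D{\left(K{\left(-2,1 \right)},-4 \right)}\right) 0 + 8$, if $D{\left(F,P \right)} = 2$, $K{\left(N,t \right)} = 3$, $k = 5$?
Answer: $8$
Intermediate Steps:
$X{\left(x,q \right)} = x + 5 q$ ($X{\left(x,q \right)} = - \frac{\left(-3\right) \left(5 q + x\right)}{3} = - \frac{\left(-3\right) \left(x + 5 q\right)}{3} = - \frac{- 15 q - 3 x}{3} = x + 5 q$)
$\left(\left(-1 + X{\left(6,-4 \right)}\right) + D{\left(K{\left(-2,1 \right)},-4 \right)}\right) 0 + 8 = \left(\left(-1 + \left(6 + 5 \left(-4\right)\right)\right) + 2\right) 0 + 8 = \left(\left(-1 + \left(6 - 20\right)\right) + 2\right) 0 + 8 = \left(\left(-1 - 14\right) + 2\right) 0 + 8 = \left(-15 + 2\right) 0 + 8 = \left(-13\right) 0 + 8 = 0 + 8 = 8$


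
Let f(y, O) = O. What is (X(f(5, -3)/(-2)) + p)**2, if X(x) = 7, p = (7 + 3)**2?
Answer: 11449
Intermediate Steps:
p = 100 (p = 10**2 = 100)
(X(f(5, -3)/(-2)) + p)**2 = (7 + 100)**2 = 107**2 = 11449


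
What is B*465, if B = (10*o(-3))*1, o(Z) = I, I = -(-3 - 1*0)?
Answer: 13950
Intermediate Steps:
I = 3 (I = -(-3 + 0) = -1*(-3) = 3)
o(Z) = 3
B = 30 (B = (10*3)*1 = 30*1 = 30)
B*465 = 30*465 = 13950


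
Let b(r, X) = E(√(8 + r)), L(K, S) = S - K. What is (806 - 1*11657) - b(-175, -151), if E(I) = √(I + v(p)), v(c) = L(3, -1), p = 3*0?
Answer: -10851 - √(-4 + I*√167) ≈ -10853.0 - 2.9604*I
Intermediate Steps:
p = 0
v(c) = -4 (v(c) = -1 - 1*3 = -1 - 3 = -4)
E(I) = √(-4 + I) (E(I) = √(I - 4) = √(-4 + I))
b(r, X) = √(-4 + √(8 + r))
(806 - 1*11657) - b(-175, -151) = (806 - 1*11657) - √(-4 + √(8 - 175)) = (806 - 11657) - √(-4 + √(-167)) = -10851 - √(-4 + I*√167)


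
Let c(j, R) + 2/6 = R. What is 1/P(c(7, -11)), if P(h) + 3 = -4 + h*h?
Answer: 9/1093 ≈ 0.0082342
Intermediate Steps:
c(j, R) = -⅓ + R
P(h) = -7 + h² (P(h) = -3 + (-4 + h*h) = -3 + (-4 + h²) = -7 + h²)
1/P(c(7, -11)) = 1/(-7 + (-⅓ - 11)²) = 1/(-7 + (-34/3)²) = 1/(-7 + 1156/9) = 1/(1093/9) = 9/1093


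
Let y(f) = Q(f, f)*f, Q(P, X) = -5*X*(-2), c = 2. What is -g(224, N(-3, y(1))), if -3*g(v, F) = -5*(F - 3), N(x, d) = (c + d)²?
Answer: -235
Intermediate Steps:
Q(P, X) = 10*X
y(f) = 10*f² (y(f) = (10*f)*f = 10*f²)
N(x, d) = (2 + d)²
g(v, F) = -5 + 5*F/3 (g(v, F) = -(-5)*(F - 3)/3 = -(-5)*(-3 + F)/3 = -(15 - 5*F)/3 = -5 + 5*F/3)
-g(224, N(-3, y(1))) = -(-5 + 5*(2 + 10*1²)²/3) = -(-5 + 5*(2 + 10*1)²/3) = -(-5 + 5*(2 + 10)²/3) = -(-5 + (5/3)*12²) = -(-5 + (5/3)*144) = -(-5 + 240) = -1*235 = -235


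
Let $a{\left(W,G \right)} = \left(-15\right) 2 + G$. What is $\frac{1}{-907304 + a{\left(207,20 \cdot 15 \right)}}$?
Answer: $- \frac{1}{907034} \approx -1.1025 \cdot 10^{-6}$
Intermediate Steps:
$a{\left(W,G \right)} = -30 + G$
$\frac{1}{-907304 + a{\left(207,20 \cdot 15 \right)}} = \frac{1}{-907304 + \left(-30 + 20 \cdot 15\right)} = \frac{1}{-907304 + \left(-30 + 300\right)} = \frac{1}{-907304 + 270} = \frac{1}{-907034} = - \frac{1}{907034}$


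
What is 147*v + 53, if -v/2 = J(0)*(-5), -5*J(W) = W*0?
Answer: 53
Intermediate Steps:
J(W) = 0 (J(W) = -W*0/5 = -⅕*0 = 0)
v = 0 (v = -0*(-5) = -2*0 = 0)
147*v + 53 = 147*0 + 53 = 0 + 53 = 53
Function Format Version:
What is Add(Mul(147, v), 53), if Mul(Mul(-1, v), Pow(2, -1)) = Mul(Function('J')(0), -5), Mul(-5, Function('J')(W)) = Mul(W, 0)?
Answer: 53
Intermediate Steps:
Function('J')(W) = 0 (Function('J')(W) = Mul(Rational(-1, 5), Mul(W, 0)) = Mul(Rational(-1, 5), 0) = 0)
v = 0 (v = Mul(-2, Mul(0, -5)) = Mul(-2, 0) = 0)
Add(Mul(147, v), 53) = Add(Mul(147, 0), 53) = Add(0, 53) = 53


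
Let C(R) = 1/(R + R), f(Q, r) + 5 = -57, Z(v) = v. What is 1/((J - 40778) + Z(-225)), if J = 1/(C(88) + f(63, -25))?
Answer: -10911/447383909 ≈ -2.4388e-5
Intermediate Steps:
f(Q, r) = -62 (f(Q, r) = -5 - 57 = -62)
C(R) = 1/(2*R)
J = -176/10911 (J = 1/((1/2)/88 - 62) = 1/((1/2)*(1/88) - 62) = 1/(1/176 - 62) = 1/(-10911/176) = -176/10911 ≈ -0.016131)
1/((J - 40778) + Z(-225)) = 1/((-176/10911 - 40778) - 225) = 1/(-444928934/10911 - 225) = 1/(-447383909/10911) = -10911/447383909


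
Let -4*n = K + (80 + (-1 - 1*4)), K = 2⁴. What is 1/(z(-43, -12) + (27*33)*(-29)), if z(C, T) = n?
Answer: -4/103447 ≈ -3.8667e-5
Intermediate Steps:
K = 16
n = -91/4 (n = -(16 + (80 + (-1 - 1*4)))/4 = -(16 + (80 + (-1 - 4)))/4 = -(16 + (80 - 5))/4 = -(16 + 75)/4 = -¼*91 = -91/4 ≈ -22.750)
z(C, T) = -91/4
1/(z(-43, -12) + (27*33)*(-29)) = 1/(-91/4 + (27*33)*(-29)) = 1/(-91/4 + 891*(-29)) = 1/(-91/4 - 25839) = 1/(-103447/4) = -4/103447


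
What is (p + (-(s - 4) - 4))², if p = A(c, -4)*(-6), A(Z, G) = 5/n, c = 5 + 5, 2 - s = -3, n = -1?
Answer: 625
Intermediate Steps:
s = 5 (s = 2 - 1*(-3) = 2 + 3 = 5)
c = 10
A(Z, G) = -5 (A(Z, G) = 5/(-1) = 5*(-1) = -5)
p = 30 (p = -5*(-6) = 30)
(p + (-(s - 4) - 4))² = (30 + (-(5 - 4) - 4))² = (30 + (-1*1 - 4))² = (30 + (-1 - 4))² = (30 - 5)² = 25² = 625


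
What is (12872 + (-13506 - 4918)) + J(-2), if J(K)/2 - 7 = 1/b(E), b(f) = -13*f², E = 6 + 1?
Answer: -3527708/637 ≈ -5538.0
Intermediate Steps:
E = 7
J(K) = 8916/637 (J(K) = 14 + 2/((-13*7²)) = 14 + 2/((-13*49)) = 14 + 2/(-637) = 14 + 2*(-1/637) = 14 - 2/637 = 8916/637)
(12872 + (-13506 - 4918)) + J(-2) = (12872 + (-13506 - 4918)) + 8916/637 = (12872 - 18424) + 8916/637 = -5552 + 8916/637 = -3527708/637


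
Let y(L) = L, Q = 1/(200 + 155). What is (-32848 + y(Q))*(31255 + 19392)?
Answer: -590596642233/355 ≈ -1.6637e+9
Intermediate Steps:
Q = 1/355 ≈ 0.0028169
(-32848 + y(Q))*(31255 + 19392) = (-32848 + 1/355)*(31255 + 19392) = -11661039/355*50647 = -590596642233/355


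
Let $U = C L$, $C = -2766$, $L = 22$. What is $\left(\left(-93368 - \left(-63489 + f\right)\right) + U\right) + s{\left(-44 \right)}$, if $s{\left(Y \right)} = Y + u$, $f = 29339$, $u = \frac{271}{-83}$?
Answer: $- \frac{9969733}{83} \approx -1.2012 \cdot 10^{5}$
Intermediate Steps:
$u = - \frac{271}{83}$ ($u = 271 \left(- \frac{1}{83}\right) = - \frac{271}{83} \approx -3.2651$)
$U = -60852$ ($U = \left(-2766\right) 22 = -60852$)
$s{\left(Y \right)} = - \frac{271}{83} + Y$ ($s{\left(Y \right)} = Y - \frac{271}{83} = - \frac{271}{83} + Y$)
$\left(\left(-93368 - \left(-63489 + f\right)\right) + U\right) + s{\left(-44 \right)} = \left(\left(-93368 + \left(63489 - 29339\right)\right) - 60852\right) - \frac{3923}{83} = \left(\left(-93368 + 34150\right) - 60852\right) - \frac{3923}{83} = \left(-59218 - 60852\right) - \frac{3923}{83} = -120070 - \frac{3923}{83} = - \frac{9969733}{83}$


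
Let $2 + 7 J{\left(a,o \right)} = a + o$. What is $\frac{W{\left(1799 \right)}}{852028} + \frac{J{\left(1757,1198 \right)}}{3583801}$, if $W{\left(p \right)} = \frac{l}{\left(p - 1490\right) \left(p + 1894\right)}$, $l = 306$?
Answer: $\frac{159508472902525}{1355067956021784914} \approx 0.00011771$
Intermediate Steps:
$J{\left(a,o \right)} = - \frac{2}{7} + \frac{a}{7} + \frac{o}{7}$ ($J{\left(a,o \right)} = - \frac{2}{7} + \frac{a + o}{7} = - \frac{2}{7} + \left(\frac{a}{7} + \frac{o}{7}\right) = - \frac{2}{7} + \frac{a}{7} + \frac{o}{7}$)
$W{\left(p \right)} = \frac{306}{\left(-1490 + p\right) \left(1894 + p\right)}$ ($W{\left(p \right)} = \frac{306}{\left(p - 1490\right) \left(p + 1894\right)} = \frac{306}{\left(-1490 + p\right) \left(1894 + p\right)}$)
$\frac{W{\left(1799 \right)}}{852028} + \frac{J{\left(1757,1198 \right)}}{3583801} = \frac{306 \frac{1}{-2822060 + 1799^{2} + 404 \cdot 1799}}{852028} + \frac{- \frac{2}{7} + \frac{1}{7} \cdot 1757 + \frac{1}{7} \cdot 1198}{3583801} = \frac{306}{-2822060 + 3236401 + 726796} \cdot \frac{1}{852028} + \left(- \frac{2}{7} + 251 + \frac{1198}{7}\right) \frac{1}{3583801} = \frac{306}{1141137} \cdot \frac{1}{852028} + \frac{2953}{7} \cdot \frac{1}{3583801} = 306 \cdot \frac{1}{1141137} \cdot \frac{1}{852028} + \frac{2953}{25086607} = \frac{34}{126793} \cdot \frac{1}{852028} + \frac{2953}{25086607} = \frac{17}{54015593102} + \frac{2953}{25086607} = \frac{159508472902525}{1355067956021784914}$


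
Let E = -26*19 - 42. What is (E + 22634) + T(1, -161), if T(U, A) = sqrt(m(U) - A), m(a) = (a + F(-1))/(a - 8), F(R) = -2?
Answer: 22098 + 2*sqrt(1974)/7 ≈ 22111.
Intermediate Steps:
m(a) = (-2 + a)/(-8 + a) (m(a) = (a - 2)/(a - 8) = (-2 + a)/(-8 + a))
T(U, A) = sqrt(-A + (-2 + U)/(-8 + U)) (T(U, A) = sqrt((-2 + U)/(-8 + U) - A) = sqrt(-A + (-2 + U)/(-8 + U)))
E = -536 (E = -494 - 42 = -536)
(E + 22634) + T(1, -161) = (-536 + 22634) + sqrt((-2 + 1 - 1*(-161)*(-8 + 1))/(-8 + 1)) = 22098 + sqrt((-2 + 1 - 1*(-161)*(-7))/(-7)) = 22098 + sqrt(-(-2 + 1 - 1127)/7) = 22098 + sqrt(-1/7*(-1128)) = 22098 + sqrt(1128/7) = 22098 + 2*sqrt(1974)/7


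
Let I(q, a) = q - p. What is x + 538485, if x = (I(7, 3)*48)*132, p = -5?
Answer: 614517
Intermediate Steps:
I(q, a) = 5 + q (I(q, a) = q - 1*(-5) = q + 5 = 5 + q)
x = 76032 (x = ((5 + 7)*48)*132 = (12*48)*132 = 576*132 = 76032)
x + 538485 = 76032 + 538485 = 614517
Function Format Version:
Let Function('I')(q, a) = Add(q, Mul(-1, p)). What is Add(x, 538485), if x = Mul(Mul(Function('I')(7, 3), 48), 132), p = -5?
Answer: 614517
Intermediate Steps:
Function('I')(q, a) = Add(5, q) (Function('I')(q, a) = Add(q, Mul(-1, -5)) = Add(q, 5) = Add(5, q))
x = 76032 (x = Mul(Mul(Add(5, 7), 48), 132) = Mul(Mul(12, 48), 132) = Mul(576, 132) = 76032)
Add(x, 538485) = Add(76032, 538485) = 614517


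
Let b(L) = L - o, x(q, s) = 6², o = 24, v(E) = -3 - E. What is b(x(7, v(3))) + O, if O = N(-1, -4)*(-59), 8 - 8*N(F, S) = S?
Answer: -153/2 ≈ -76.500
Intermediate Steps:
x(q, s) = 36
N(F, S) = 1 - S/8
O = -177/2 (O = (1 - ⅛*(-4))*(-59) = (1 + ½)*(-59) = (3/2)*(-59) = -177/2 ≈ -88.500)
b(L) = -24 + L (b(L) = L - 1*24 = L - 24 = -24 + L)
b(x(7, v(3))) + O = (-24 + 36) - 177/2 = 12 - 177/2 = -153/2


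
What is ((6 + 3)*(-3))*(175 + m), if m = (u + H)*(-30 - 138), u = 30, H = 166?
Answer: 884331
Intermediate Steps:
m = -32928 (m = (30 + 166)*(-30 - 138) = 196*(-168) = -32928)
((6 + 3)*(-3))*(175 + m) = ((6 + 3)*(-3))*(175 - 32928) = (9*(-3))*(-32753) = -27*(-32753) = 884331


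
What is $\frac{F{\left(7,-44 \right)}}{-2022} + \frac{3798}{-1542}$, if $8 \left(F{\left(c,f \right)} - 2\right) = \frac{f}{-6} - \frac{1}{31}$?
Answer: $- \frac{952821863}{386622576} \approx -2.4645$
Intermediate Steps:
$F{\left(c,f \right)} = \frac{495}{248} - \frac{f}{48}$ ($F{\left(c,f \right)} = 2 + \frac{\frac{f}{-6} - \frac{1}{31}}{8} = 2 + \frac{f \left(- \frac{1}{6}\right) - \frac{1}{31}}{8} = 2 + \frac{- \frac{f}{6} - \frac{1}{31}}{8} = 2 + \frac{- \frac{1}{31} - \frac{f}{6}}{8} = 2 - \left(\frac{1}{248} + \frac{f}{48}\right) = \frac{495}{248} - \frac{f}{48}$)
$\frac{F{\left(7,-44 \right)}}{-2022} + \frac{3798}{-1542} = \frac{\frac{495}{248} - - \frac{11}{12}}{-2022} + \frac{3798}{-1542} = \left(\frac{495}{248} + \frac{11}{12}\right) \left(- \frac{1}{2022}\right) + 3798 \left(- \frac{1}{1542}\right) = \frac{2167}{744} \left(- \frac{1}{2022}\right) - \frac{633}{257} = - \frac{2167}{1504368} - \frac{633}{257} = - \frac{952821863}{386622576}$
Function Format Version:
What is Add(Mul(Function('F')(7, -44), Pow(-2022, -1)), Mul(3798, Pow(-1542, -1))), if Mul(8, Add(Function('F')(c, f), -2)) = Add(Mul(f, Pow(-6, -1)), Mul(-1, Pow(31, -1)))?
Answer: Rational(-952821863, 386622576) ≈ -2.4645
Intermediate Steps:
Function('F')(c, f) = Add(Rational(495, 248), Mul(Rational(-1, 48), f)) (Function('F')(c, f) = Add(2, Mul(Rational(1, 8), Add(Mul(f, Pow(-6, -1)), Mul(-1, Pow(31, -1))))) = Add(2, Mul(Rational(1, 8), Add(Mul(f, Rational(-1, 6)), Mul(-1, Rational(1, 31))))) = Add(2, Mul(Rational(1, 8), Add(Mul(Rational(-1, 6), f), Rational(-1, 31)))) = Add(2, Mul(Rational(1, 8), Add(Rational(-1, 31), Mul(Rational(-1, 6), f)))) = Add(2, Add(Rational(-1, 248), Mul(Rational(-1, 48), f))) = Add(Rational(495, 248), Mul(Rational(-1, 48), f)))
Add(Mul(Function('F')(7, -44), Pow(-2022, -1)), Mul(3798, Pow(-1542, -1))) = Add(Mul(Add(Rational(495, 248), Mul(Rational(-1, 48), -44)), Pow(-2022, -1)), Mul(3798, Pow(-1542, -1))) = Add(Mul(Add(Rational(495, 248), Rational(11, 12)), Rational(-1, 2022)), Mul(3798, Rational(-1, 1542))) = Add(Mul(Rational(2167, 744), Rational(-1, 2022)), Rational(-633, 257)) = Add(Rational(-2167, 1504368), Rational(-633, 257)) = Rational(-952821863, 386622576)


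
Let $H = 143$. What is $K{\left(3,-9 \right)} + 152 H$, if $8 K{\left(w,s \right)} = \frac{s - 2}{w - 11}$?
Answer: $\frac{1391115}{64} \approx 21736.0$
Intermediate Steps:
$K{\left(w,s \right)} = \frac{-2 + s}{8 \left(-11 + w\right)}$ ($K{\left(w,s \right)} = \frac{\left(s - 2\right) \frac{1}{w - 11}}{8} = \frac{\left(-2 + s\right) \frac{1}{-11 + w}}{8} = \frac{\frac{1}{-11 + w} \left(-2 + s\right)}{8} = \frac{-2 + s}{8 \left(-11 + w\right)}$)
$K{\left(3,-9 \right)} + 152 H = \frac{-2 - 9}{8 \left(-11 + 3\right)} + 152 \cdot 143 = \frac{1}{8} \frac{1}{-8} \left(-11\right) + 21736 = \frac{1}{8} \left(- \frac{1}{8}\right) \left(-11\right) + 21736 = \frac{11}{64} + 21736 = \frac{1391115}{64}$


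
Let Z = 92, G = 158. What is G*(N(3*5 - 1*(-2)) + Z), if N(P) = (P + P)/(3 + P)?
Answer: 74023/5 ≈ 14805.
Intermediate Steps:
N(P) = 2*P/(3 + P) (N(P) = (2*P)/(3 + P) = 2*P/(3 + P))
G*(N(3*5 - 1*(-2)) + Z) = 158*(2*(3*5 - 1*(-2))/(3 + (3*5 - 1*(-2))) + 92) = 158*(2*(15 + 2)/(3 + (15 + 2)) + 92) = 158*(2*17/(3 + 17) + 92) = 158*(2*17/20 + 92) = 158*(2*17*(1/20) + 92) = 158*(17/10 + 92) = 158*(937/10) = 74023/5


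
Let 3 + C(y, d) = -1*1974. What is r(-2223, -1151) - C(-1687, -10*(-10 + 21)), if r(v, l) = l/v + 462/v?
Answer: 338120/171 ≈ 1977.3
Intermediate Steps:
r(v, l) = 462/v + l/v
C(y, d) = -1977 (C(y, d) = -3 - 1*1974 = -3 - 1974 = -1977)
r(-2223, -1151) - C(-1687, -10*(-10 + 21)) = (462 - 1151)/(-2223) - 1*(-1977) = -1/2223*(-689) + 1977 = 53/171 + 1977 = 338120/171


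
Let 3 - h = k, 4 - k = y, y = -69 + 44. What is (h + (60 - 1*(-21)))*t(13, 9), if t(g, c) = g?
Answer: 715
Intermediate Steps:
y = -25
k = 29 (k = 4 - 1*(-25) = 4 + 25 = 29)
h = -26 (h = 3 - 1*29 = 3 - 29 = -26)
(h + (60 - 1*(-21)))*t(13, 9) = (-26 + (60 - 1*(-21)))*13 = (-26 + (60 + 21))*13 = (-26 + 81)*13 = 55*13 = 715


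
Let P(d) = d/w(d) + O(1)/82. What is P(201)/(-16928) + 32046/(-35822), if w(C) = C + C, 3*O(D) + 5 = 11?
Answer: -22242232381/24862187456 ≈ -0.89462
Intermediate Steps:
O(D) = 2 (O(D) = -5/3 + (⅓)*11 = -5/3 + 11/3 = 2)
w(C) = 2*C
P(d) = 43/82 (P(d) = d/((2*d)) + 2/82 = d*(1/(2*d)) + 2*(1/82) = ½ + 1/41 = 43/82)
P(201)/(-16928) + 32046/(-35822) = (43/82)/(-16928) + 32046/(-35822) = (43/82)*(-1/16928) + 32046*(-1/35822) = -43/1388096 - 16023/17911 = -22242232381/24862187456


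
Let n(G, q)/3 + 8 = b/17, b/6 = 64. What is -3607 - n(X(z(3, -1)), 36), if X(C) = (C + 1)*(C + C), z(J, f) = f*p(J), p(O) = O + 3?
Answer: -62063/17 ≈ -3650.8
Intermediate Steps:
p(O) = 3 + O
b = 384 (b = 6*64 = 384)
z(J, f) = f*(3 + J)
X(C) = 2*C*(1 + C) (X(C) = (1 + C)*(2*C) = 2*C*(1 + C))
n(G, q) = 744/17 (n(G, q) = -24 + 3*(384/17) = -24 + 1152/17 = 744/17)
-3607 - n(X(z(3, -1)), 36) = -3607 - 1*744/17 = -3607 - 744/17 = -62063/17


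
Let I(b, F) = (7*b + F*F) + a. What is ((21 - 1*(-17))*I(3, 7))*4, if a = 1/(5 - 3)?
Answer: 10716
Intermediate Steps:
a = 1/2 ≈ 0.50000
I(b, F) = 1/2 + F**2 + 7*b (I(b, F) = (7*b + F*F) + 1/2 = (7*b + F**2) + 1/2 = (F**2 + 7*b) + 1/2 = 1/2 + F**2 + 7*b)
((21 - 1*(-17))*I(3, 7))*4 = ((21 - 1*(-17))*(1/2 + 7**2 + 7*3))*4 = ((21 + 17)*(1/2 + 49 + 21))*4 = (38*(141/2))*4 = 2679*4 = 10716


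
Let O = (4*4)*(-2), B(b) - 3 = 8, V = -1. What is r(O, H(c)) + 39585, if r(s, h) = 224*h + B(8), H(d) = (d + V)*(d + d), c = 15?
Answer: 133676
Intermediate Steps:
B(b) = 11 (B(b) = 3 + 8 = 11)
O = -32 (O = 16*(-2) = -32)
H(d) = 2*d*(-1 + d) (H(d) = (d - 1)*(d + d) = (-1 + d)*(2*d) = 2*d*(-1 + d))
r(s, h) = 11 + 224*h (r(s, h) = 224*h + 11 = 11 + 224*h)
r(O, H(c)) + 39585 = (11 + 224*(2*15*(-1 + 15))) + 39585 = (11 + 224*(2*15*14)) + 39585 = (11 + 224*420) + 39585 = (11 + 94080) + 39585 = 94091 + 39585 = 133676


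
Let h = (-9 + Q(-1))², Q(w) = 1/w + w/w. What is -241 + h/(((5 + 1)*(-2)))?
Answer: -991/4 ≈ -247.75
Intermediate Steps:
Q(w) = 1 + 1/w (Q(w) = 1/w + 1 = 1 + 1/w)
h = 81 (h = (-9 + (1 - 1)/(-1))² = (-9 - 1*0)² = (-9 + 0)² = (-9)² = 81)
-241 + h/(((5 + 1)*(-2))) = -241 + 81/(((5 + 1)*(-2))) = -241 + 81/((6*(-2))) = -241 + 81/(-12) = -241 + 81*(-1/12) = -241 - 27/4 = -991/4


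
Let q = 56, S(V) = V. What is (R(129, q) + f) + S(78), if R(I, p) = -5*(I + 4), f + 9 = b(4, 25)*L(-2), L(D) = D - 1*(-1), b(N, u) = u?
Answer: -621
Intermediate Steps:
L(D) = 1 + D (L(D) = D + 1 = 1 + D)
f = -34 (f = -9 + 25*(1 - 2) = -9 + 25*(-1) = -9 - 25 = -34)
R(I, p) = -20 - 5*I (R(I, p) = -5*(4 + I) = -20 - 5*I)
(R(129, q) + f) + S(78) = ((-20 - 5*129) - 34) + 78 = ((-20 - 645) - 34) + 78 = (-665 - 34) + 78 = -699 + 78 = -621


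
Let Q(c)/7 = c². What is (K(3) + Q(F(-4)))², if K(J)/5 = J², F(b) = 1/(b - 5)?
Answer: 13337104/6561 ≈ 2032.8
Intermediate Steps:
F(b) = 1/(-5 + b)
K(J) = 5*J²
Q(c) = 7*c²
(K(3) + Q(F(-4)))² = (5*3² + 7*(1/(-5 - 4))²)² = (5*9 + 7*(1/(-9))²)² = (45 + 7*(-⅑)²)² = (45 + 7*(1/81))² = (45 + 7/81)² = (3652/81)² = 13337104/6561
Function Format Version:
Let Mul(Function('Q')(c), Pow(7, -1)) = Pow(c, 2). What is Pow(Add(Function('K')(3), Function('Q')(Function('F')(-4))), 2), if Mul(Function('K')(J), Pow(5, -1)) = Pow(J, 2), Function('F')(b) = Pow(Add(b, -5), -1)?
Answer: Rational(13337104, 6561) ≈ 2032.8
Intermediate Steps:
Function('F')(b) = Pow(Add(-5, b), -1)
Function('K')(J) = Mul(5, Pow(J, 2))
Function('Q')(c) = Mul(7, Pow(c, 2))
Pow(Add(Function('K')(3), Function('Q')(Function('F')(-4))), 2) = Pow(Add(Mul(5, Pow(3, 2)), Mul(7, Pow(Pow(Add(-5, -4), -1), 2))), 2) = Pow(Add(Mul(5, 9), Mul(7, Pow(Pow(-9, -1), 2))), 2) = Pow(Add(45, Mul(7, Pow(Rational(-1, 9), 2))), 2) = Pow(Add(45, Mul(7, Rational(1, 81))), 2) = Pow(Add(45, Rational(7, 81)), 2) = Pow(Rational(3652, 81), 2) = Rational(13337104, 6561)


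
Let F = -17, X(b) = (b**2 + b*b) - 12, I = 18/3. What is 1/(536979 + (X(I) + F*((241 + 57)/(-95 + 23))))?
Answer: 36/19335937 ≈ 1.8618e-6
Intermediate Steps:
I = 6 (I = 18*(1/3) = 6)
X(b) = -12 + 2*b**2 (X(b) = (b**2 + b**2) - 12 = 2*b**2 - 12 = -12 + 2*b**2)
1/(536979 + (X(I) + F*((241 + 57)/(-95 + 23)))) = 1/(536979 + ((-12 + 2*6**2) - 17*(241 + 57)/(-95 + 23))) = 1/(536979 + ((-12 + 2*36) - 5066/(-72))) = 1/(536979 + ((-12 + 72) - 5066*(-1)/72)) = 1/(536979 + (60 - 17*(-149/36))) = 1/(536979 + (60 + 2533/36)) = 1/(536979 + 4693/36) = 1/(19335937/36) = 36/19335937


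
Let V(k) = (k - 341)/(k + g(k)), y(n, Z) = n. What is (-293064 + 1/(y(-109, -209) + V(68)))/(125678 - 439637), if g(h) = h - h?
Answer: 2252196908/2412774915 ≈ 0.93345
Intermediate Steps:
g(h) = 0
V(k) = (-341 + k)/k (V(k) = (k - 341)/(k + 0) = (-341 + k)/k)
(-293064 + 1/(y(-109, -209) + V(68)))/(125678 - 439637) = (-293064 + 1/(-109 + (-341 + 68)/68))/(125678 - 439637) = (-293064 + 1/(-109 + (1/68)*(-273)))/(-313959) = (-293064 + 1/(-109 - 273/68))*(-1/313959) = (-293064 + 1/(-7685/68))*(-1/313959) = (-293064 - 68/7685)*(-1/313959) = -2252196908/7685*(-1/313959) = 2252196908/2412774915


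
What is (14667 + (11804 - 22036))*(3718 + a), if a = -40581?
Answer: -163487405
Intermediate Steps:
(14667 + (11804 - 22036))*(3718 + a) = (14667 + (11804 - 22036))*(3718 - 40581) = (14667 - 10232)*(-36863) = 4435*(-36863) = -163487405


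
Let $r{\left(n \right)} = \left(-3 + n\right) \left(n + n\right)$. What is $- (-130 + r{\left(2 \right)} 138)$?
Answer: $682$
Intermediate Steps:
$r{\left(n \right)} = 2 n \left(-3 + n\right)$ ($r{\left(n \right)} = \left(-3 + n\right) 2 n = 2 n \left(-3 + n\right)$)
$- (-130 + r{\left(2 \right)} 138) = - (-130 + 2 \cdot 2 \left(-3 + 2\right) 138) = - (-130 + 2 \cdot 2 \left(-1\right) 138) = - (-130 - 552) = \left(-1\right) \left(-682\right) = 682$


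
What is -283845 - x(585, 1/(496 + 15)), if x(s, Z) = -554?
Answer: -283291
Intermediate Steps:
-283845 - x(585, 1/(496 + 15)) = -283845 - 1*(-554) = -283845 + 554 = -283291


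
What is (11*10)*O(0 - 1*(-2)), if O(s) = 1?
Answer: 110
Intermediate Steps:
(11*10)*O(0 - 1*(-2)) = (11*10)*1 = 110*1 = 110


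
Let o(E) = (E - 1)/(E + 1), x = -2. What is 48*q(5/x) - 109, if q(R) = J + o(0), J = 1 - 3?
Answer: -253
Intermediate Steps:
o(E) = (-1 + E)/(1 + E)
J = -2
q(R) = -3 (q(R) = -2 + (-1 + 0)/(1 + 0) = -2 - 1/1 = -2 + 1*(-1) = -2 - 1 = -3)
48*q(5/x) - 109 = 48*(-3) - 109 = -144 - 109 = -253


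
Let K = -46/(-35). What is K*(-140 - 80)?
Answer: -2024/7 ≈ -289.14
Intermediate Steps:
K = 46/35 (K = -46*(-1/35) = 46/35 ≈ 1.3143)
K*(-140 - 80) = 46*(-140 - 80)/35 = (46/35)*(-220) = -2024/7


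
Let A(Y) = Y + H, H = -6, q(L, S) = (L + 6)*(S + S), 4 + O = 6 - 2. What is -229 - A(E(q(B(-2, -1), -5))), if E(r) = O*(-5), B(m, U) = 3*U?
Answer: -223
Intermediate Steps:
O = 0 (O = -4 + (6 - 2) = -4 + 4 = 0)
q(L, S) = 2*S*(6 + L) (q(L, S) = (6 + L)*(2*S) = 2*S*(6 + L))
E(r) = 0 (E(r) = 0*(-5) = 0)
A(Y) = -6 + Y (A(Y) = Y - 6 = -6 + Y)
-229 - A(E(q(B(-2, -1), -5))) = -229 - (-6 + 0) = -229 - 1*(-6) = -229 + 6 = -223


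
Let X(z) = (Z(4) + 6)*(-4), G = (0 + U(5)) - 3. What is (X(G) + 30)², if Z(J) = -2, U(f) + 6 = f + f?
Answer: 196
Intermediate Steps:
U(f) = -6 + 2*f (U(f) = -6 + (f + f) = -6 + 2*f)
G = 1 (G = (0 + (-6 + 2*5)) - 3 = (0 + (-6 + 10)) - 3 = (0 + 4) - 3 = 4 - 3 = 1)
X(z) = -16 (X(z) = (-2 + 6)*(-4) = 4*(-4) = -16)
(X(G) + 30)² = (-16 + 30)² = 14² = 196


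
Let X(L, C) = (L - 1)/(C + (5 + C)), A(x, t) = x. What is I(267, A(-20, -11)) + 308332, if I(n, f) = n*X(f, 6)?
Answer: 5236037/17 ≈ 3.0800e+5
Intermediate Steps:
X(L, C) = (-1 + L)/(5 + 2*C)
I(n, f) = n*(-1/17 + f/17) (I(n, f) = n*((-1 + f)/(5 + 2*6)) = n*((-1 + f)/(5 + 12)) = n*((-1 + f)/17) = n*(-1/17 + f/17))
I(267, A(-20, -11)) + 308332 = (1/17)*267*(-1 - 20) + 308332 = (1/17)*267*(-21) + 308332 = -5607/17 + 308332 = 5236037/17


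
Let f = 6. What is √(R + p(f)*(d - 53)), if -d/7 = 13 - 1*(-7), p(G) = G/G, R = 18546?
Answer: √18353 ≈ 135.47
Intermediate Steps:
p(G) = 1
d = -140 (d = -7*(13 - 1*(-7)) = -7*(13 + 7) = -7*20 = -140)
√(R + p(f)*(d - 53)) = √(18546 + 1*(-140 - 53)) = √(18546 + 1*(-193)) = √(18546 - 193) = √18353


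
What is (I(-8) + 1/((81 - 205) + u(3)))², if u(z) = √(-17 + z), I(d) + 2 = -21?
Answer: (131238*√14 + 8132203*I)/(2*(124*√14 + 7681*I)) ≈ 529.37 + 0.011188*I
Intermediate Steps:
I(d) = -23 (I(d) = -2 - 21 = -23)
(I(-8) + 1/((81 - 205) + u(3)))² = (-23 + 1/((81 - 205) + √(-17 + 3)))² = (-23 + 1/(-124 + √(-14)))² = (-23 + 1/(-124 + I*√14))²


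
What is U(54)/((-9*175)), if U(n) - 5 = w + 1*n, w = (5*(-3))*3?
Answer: -2/225 ≈ -0.0088889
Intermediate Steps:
w = -45 (w = -15*3 = -45)
U(n) = -40 + n (U(n) = 5 + (-45 + 1*n) = 5 + (-45 + n) = -40 + n)
U(54)/((-9*175)) = (-40 + 54)/((-9*175)) = 14/(-1575) = 14*(-1/1575) = -2/225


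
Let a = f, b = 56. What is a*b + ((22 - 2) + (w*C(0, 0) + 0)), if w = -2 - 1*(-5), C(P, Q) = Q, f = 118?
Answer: 6628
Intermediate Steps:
a = 118
w = 3 (w = -2 - (-5) = -2 - 1*(-5) = -2 + 5 = 3)
a*b + ((22 - 2) + (w*C(0, 0) + 0)) = 118*56 + ((22 - 2) + (3*0 + 0)) = 6608 + (20 + (0 + 0)) = 6608 + (20 + 0) = 6608 + 20 = 6628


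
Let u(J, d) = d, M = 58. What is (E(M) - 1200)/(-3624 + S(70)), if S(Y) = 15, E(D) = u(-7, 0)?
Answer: 400/1203 ≈ 0.33250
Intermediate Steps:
E(D) = 0
(E(M) - 1200)/(-3624 + S(70)) = (0 - 1200)/(-3624 + 15) = -1200/(-3609) = -1200*(-1/3609) = 400/1203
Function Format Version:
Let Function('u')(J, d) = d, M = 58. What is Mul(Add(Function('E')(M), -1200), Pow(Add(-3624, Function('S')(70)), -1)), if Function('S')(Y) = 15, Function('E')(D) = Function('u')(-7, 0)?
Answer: Rational(400, 1203) ≈ 0.33250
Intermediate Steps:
Function('E')(D) = 0
Mul(Add(Function('E')(M), -1200), Pow(Add(-3624, Function('S')(70)), -1)) = Mul(Add(0, -1200), Pow(Add(-3624, 15), -1)) = Mul(-1200, Pow(-3609, -1)) = Mul(-1200, Rational(-1, 3609)) = Rational(400, 1203)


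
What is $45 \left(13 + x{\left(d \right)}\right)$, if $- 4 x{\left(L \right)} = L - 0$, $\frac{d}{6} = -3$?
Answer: $\frac{1575}{2} \approx 787.5$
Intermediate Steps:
$d = -18$ ($d = 6 \left(-3\right) = -18$)
$x{\left(L \right)} = - \frac{L}{4}$ ($x{\left(L \right)} = - \frac{L - 0}{4} = - \frac{L + 0}{4} = - \frac{L}{4}$)
$45 \left(13 + x{\left(d \right)}\right) = 45 \left(13 - - \frac{9}{2}\right) = 45 \left(13 + \frac{9}{2}\right) = 45 \cdot \frac{35}{2} = \frac{1575}{2}$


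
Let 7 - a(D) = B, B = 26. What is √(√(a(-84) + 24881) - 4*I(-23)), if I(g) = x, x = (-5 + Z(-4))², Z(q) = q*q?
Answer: √(-484 + √24862) ≈ 18.064*I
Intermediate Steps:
Z(q) = q²
a(D) = -19 (a(D) = 7 - 1*26 = 7 - 26 = -19)
x = 121 (x = (-5 + (-4)²)² = (-5 + 16)² = 11² = 121)
I(g) = 121
√(√(a(-84) + 24881) - 4*I(-23)) = √(√(-19 + 24881) - 4*121) = √(√24862 - 484) = √(-484 + √24862)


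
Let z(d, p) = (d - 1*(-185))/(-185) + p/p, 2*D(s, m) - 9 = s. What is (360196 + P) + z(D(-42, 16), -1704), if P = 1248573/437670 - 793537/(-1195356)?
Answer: 387361538472046919/1075408002180 ≈ 3.6020e+5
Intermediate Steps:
D(s, m) = 9/2 + s/2
P = 102210920321/29065081140 (P = 1248573*(1/437670) - 793537*(-1/1195356) = 416191/145890 + 793537/1195356 = 102210920321/29065081140 ≈ 3.5166)
z(d, p) = -d/185 (z(d, p) = (d + 185)*(-1/185) + 1 = (185 + d)*(-1/185) + 1 = (-1 - d/185) + 1 = -d/185)
(360196 + P) + z(D(-42, 16), -1704) = (360196 + 102210920321/29065081140) - (9/2 + (1/2)*(-42))/185 = 10469228177223761/29065081140 - (9/2 - 21)/185 = 10469228177223761/29065081140 - 1/185*(-33/2) = 10469228177223761/29065081140 + 33/370 = 387361538472046919/1075408002180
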